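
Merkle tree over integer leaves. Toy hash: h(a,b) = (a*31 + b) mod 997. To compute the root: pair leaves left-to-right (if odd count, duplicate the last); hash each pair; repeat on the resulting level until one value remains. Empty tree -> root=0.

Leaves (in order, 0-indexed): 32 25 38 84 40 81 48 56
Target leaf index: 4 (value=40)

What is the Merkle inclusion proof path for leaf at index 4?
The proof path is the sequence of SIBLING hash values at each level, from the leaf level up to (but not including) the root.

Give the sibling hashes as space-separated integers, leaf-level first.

Answer: 81 547 885

Derivation:
L0 (leaves): [32, 25, 38, 84, 40, 81, 48, 56], target index=4
L1: h(32,25)=(32*31+25)%997=20 [pair 0] h(38,84)=(38*31+84)%997=265 [pair 1] h(40,81)=(40*31+81)%997=324 [pair 2] h(48,56)=(48*31+56)%997=547 [pair 3] -> [20, 265, 324, 547]
  Sibling for proof at L0: 81
L2: h(20,265)=(20*31+265)%997=885 [pair 0] h(324,547)=(324*31+547)%997=621 [pair 1] -> [885, 621]
  Sibling for proof at L1: 547
L3: h(885,621)=(885*31+621)%997=140 [pair 0] -> [140]
  Sibling for proof at L2: 885
Root: 140
Proof path (sibling hashes from leaf to root): [81, 547, 885]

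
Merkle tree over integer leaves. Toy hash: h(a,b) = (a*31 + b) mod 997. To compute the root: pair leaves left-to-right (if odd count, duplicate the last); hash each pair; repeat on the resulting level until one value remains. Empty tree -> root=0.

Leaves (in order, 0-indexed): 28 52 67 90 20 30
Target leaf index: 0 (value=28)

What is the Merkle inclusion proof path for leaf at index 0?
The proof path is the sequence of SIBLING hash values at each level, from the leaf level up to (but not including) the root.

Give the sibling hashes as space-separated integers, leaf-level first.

L0 (leaves): [28, 52, 67, 90, 20, 30], target index=0
L1: h(28,52)=(28*31+52)%997=920 [pair 0] h(67,90)=(67*31+90)%997=173 [pair 1] h(20,30)=(20*31+30)%997=650 [pair 2] -> [920, 173, 650]
  Sibling for proof at L0: 52
L2: h(920,173)=(920*31+173)%997=777 [pair 0] h(650,650)=(650*31+650)%997=860 [pair 1] -> [777, 860]
  Sibling for proof at L1: 173
L3: h(777,860)=(777*31+860)%997=22 [pair 0] -> [22]
  Sibling for proof at L2: 860
Root: 22
Proof path (sibling hashes from leaf to root): [52, 173, 860]

Answer: 52 173 860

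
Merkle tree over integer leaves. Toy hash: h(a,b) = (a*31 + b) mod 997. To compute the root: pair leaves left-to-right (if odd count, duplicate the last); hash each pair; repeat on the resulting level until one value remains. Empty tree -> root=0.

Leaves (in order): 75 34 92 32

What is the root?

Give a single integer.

Answer: 241

Derivation:
L0: [75, 34, 92, 32]
L1: h(75,34)=(75*31+34)%997=365 h(92,32)=(92*31+32)%997=890 -> [365, 890]
L2: h(365,890)=(365*31+890)%997=241 -> [241]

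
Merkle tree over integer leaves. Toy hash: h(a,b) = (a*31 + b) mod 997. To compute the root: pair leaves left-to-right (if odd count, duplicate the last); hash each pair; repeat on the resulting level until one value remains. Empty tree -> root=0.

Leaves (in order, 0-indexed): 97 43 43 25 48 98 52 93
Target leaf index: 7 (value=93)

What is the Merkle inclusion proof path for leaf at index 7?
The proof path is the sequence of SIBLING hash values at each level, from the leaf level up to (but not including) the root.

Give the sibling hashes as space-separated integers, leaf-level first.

L0 (leaves): [97, 43, 43, 25, 48, 98, 52, 93], target index=7
L1: h(97,43)=(97*31+43)%997=59 [pair 0] h(43,25)=(43*31+25)%997=361 [pair 1] h(48,98)=(48*31+98)%997=589 [pair 2] h(52,93)=(52*31+93)%997=708 [pair 3] -> [59, 361, 589, 708]
  Sibling for proof at L0: 52
L2: h(59,361)=(59*31+361)%997=196 [pair 0] h(589,708)=(589*31+708)%997=24 [pair 1] -> [196, 24]
  Sibling for proof at L1: 589
L3: h(196,24)=(196*31+24)%997=118 [pair 0] -> [118]
  Sibling for proof at L2: 196
Root: 118
Proof path (sibling hashes from leaf to root): [52, 589, 196]

Answer: 52 589 196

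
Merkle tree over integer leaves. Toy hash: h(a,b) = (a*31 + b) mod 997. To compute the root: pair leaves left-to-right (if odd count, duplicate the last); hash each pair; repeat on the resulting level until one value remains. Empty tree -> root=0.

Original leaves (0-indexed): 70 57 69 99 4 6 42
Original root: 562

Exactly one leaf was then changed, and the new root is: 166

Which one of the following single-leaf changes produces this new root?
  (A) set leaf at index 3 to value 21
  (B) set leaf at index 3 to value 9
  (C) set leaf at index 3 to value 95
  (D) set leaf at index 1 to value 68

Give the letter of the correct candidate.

Answer: D

Derivation:
Original leaves: [70, 57, 69, 99, 4, 6, 42]
Target new root: 166
Try each candidate change and compute the resulting root:
Candidate A: set leaf[3] = 21 -> leaves = [70, 57, 69, 21, 4, 6, 42]
  L0: [70, 57, 69, 21, 4, 6, 42]
  L1: h(70,57)=(70*31+57)%997=233 h(69,21)=(69*31+21)%997=166 h(4,6)=(4*31+6)%997=130 h(42,42)=(42*31+42)%997=347 -> [233, 166, 130, 347]
  L2: h(233,166)=(233*31+166)%997=410 h(130,347)=(130*31+347)%997=389 -> [410, 389]
  L3: h(410,389)=(410*31+389)%997=138 -> [138]
  root = 138 != target 166
Candidate B: set leaf[3] = 9 -> leaves = [70, 57, 69, 9, 4, 6, 42]
  L0: [70, 57, 69, 9, 4, 6, 42]
  L1: h(70,57)=(70*31+57)%997=233 h(69,9)=(69*31+9)%997=154 h(4,6)=(4*31+6)%997=130 h(42,42)=(42*31+42)%997=347 -> [233, 154, 130, 347]
  L2: h(233,154)=(233*31+154)%997=398 h(130,347)=(130*31+347)%997=389 -> [398, 389]
  L3: h(398,389)=(398*31+389)%997=763 -> [763]
  root = 763 != target 166
Candidate C: set leaf[3] = 95 -> leaves = [70, 57, 69, 95, 4, 6, 42]
  L0: [70, 57, 69, 95, 4, 6, 42]
  L1: h(70,57)=(70*31+57)%997=233 h(69,95)=(69*31+95)%997=240 h(4,6)=(4*31+6)%997=130 h(42,42)=(42*31+42)%997=347 -> [233, 240, 130, 347]
  L2: h(233,240)=(233*31+240)%997=484 h(130,347)=(130*31+347)%997=389 -> [484, 389]
  L3: h(484,389)=(484*31+389)%997=438 -> [438]
  root = 438 != target 166
Candidate D: set leaf[1] = 68 -> leaves = [70, 68, 69, 99, 4, 6, 42]
  L0: [70, 68, 69, 99, 4, 6, 42]
  L1: h(70,68)=(70*31+68)%997=244 h(69,99)=(69*31+99)%997=244 h(4,6)=(4*31+6)%997=130 h(42,42)=(42*31+42)%997=347 -> [244, 244, 130, 347]
  L2: h(244,244)=(244*31+244)%997=829 h(130,347)=(130*31+347)%997=389 -> [829, 389]
  L3: h(829,389)=(829*31+389)%997=166 -> [166]
  root = 166 == target 166  ** MATCH **
Candidate D produces the target root.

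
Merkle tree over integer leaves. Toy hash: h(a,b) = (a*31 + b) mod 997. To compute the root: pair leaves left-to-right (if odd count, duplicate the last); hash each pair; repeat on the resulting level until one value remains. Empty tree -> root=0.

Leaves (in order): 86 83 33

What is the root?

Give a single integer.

L0: [86, 83, 33]
L1: h(86,83)=(86*31+83)%997=755 h(33,33)=(33*31+33)%997=59 -> [755, 59]
L2: h(755,59)=(755*31+59)%997=533 -> [533]

Answer: 533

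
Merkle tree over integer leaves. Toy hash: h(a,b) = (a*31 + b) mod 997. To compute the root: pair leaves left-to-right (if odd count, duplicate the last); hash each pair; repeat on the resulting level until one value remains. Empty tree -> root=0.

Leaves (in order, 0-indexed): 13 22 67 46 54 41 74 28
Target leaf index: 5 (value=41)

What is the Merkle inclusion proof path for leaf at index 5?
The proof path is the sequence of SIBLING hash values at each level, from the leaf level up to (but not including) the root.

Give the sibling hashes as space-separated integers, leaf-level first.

L0 (leaves): [13, 22, 67, 46, 54, 41, 74, 28], target index=5
L1: h(13,22)=(13*31+22)%997=425 [pair 0] h(67,46)=(67*31+46)%997=129 [pair 1] h(54,41)=(54*31+41)%997=718 [pair 2] h(74,28)=(74*31+28)%997=328 [pair 3] -> [425, 129, 718, 328]
  Sibling for proof at L0: 54
L2: h(425,129)=(425*31+129)%997=343 [pair 0] h(718,328)=(718*31+328)%997=652 [pair 1] -> [343, 652]
  Sibling for proof at L1: 328
L3: h(343,652)=(343*31+652)%997=318 [pair 0] -> [318]
  Sibling for proof at L2: 343
Root: 318
Proof path (sibling hashes from leaf to root): [54, 328, 343]

Answer: 54 328 343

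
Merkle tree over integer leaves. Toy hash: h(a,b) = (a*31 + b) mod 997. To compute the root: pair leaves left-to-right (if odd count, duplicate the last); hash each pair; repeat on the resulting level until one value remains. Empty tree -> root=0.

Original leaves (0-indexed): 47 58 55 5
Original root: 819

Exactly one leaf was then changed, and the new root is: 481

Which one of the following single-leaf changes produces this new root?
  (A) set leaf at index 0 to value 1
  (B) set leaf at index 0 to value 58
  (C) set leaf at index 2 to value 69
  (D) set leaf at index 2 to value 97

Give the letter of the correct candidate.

Original leaves: [47, 58, 55, 5]
Target new root: 481
Try each candidate change and compute the resulting root:
Candidate A: set leaf[0] = 1 -> leaves = [1, 58, 55, 5]
  L0: [1, 58, 55, 5]
  L1: h(1,58)=(1*31+58)%997=89 h(55,5)=(55*31+5)%997=713 -> [89, 713]
  L2: h(89,713)=(89*31+713)%997=481 -> [481]
  root = 481 == target 481  ** MATCH **
Candidate B: set leaf[0] = 58 -> leaves = [58, 58, 55, 5]
  L0: [58, 58, 55, 5]
  L1: h(58,58)=(58*31+58)%997=859 h(55,5)=(55*31+5)%997=713 -> [859, 713]
  L2: h(859,713)=(859*31+713)%997=423 -> [423]
  root = 423 != target 481
Candidate C: set leaf[2] = 69 -> leaves = [47, 58, 69, 5]
  L0: [47, 58, 69, 5]
  L1: h(47,58)=(47*31+58)%997=518 h(69,5)=(69*31+5)%997=150 -> [518, 150]
  L2: h(518,150)=(518*31+150)%997=256 -> [256]
  root = 256 != target 481
Candidate D: set leaf[2] = 97 -> leaves = [47, 58, 97, 5]
  L0: [47, 58, 97, 5]
  L1: h(47,58)=(47*31+58)%997=518 h(97,5)=(97*31+5)%997=21 -> [518, 21]
  L2: h(518,21)=(518*31+21)%997=127 -> [127]
  root = 127 != target 481
Candidate A produces the target root.

Answer: A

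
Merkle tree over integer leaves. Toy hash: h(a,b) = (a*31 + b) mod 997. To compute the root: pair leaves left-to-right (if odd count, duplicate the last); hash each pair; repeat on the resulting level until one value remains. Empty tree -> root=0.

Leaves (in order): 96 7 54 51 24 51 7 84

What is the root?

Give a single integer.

L0: [96, 7, 54, 51, 24, 51, 7, 84]
L1: h(96,7)=(96*31+7)%997=989 h(54,51)=(54*31+51)%997=728 h(24,51)=(24*31+51)%997=795 h(7,84)=(7*31+84)%997=301 -> [989, 728, 795, 301]
L2: h(989,728)=(989*31+728)%997=480 h(795,301)=(795*31+301)%997=21 -> [480, 21]
L3: h(480,21)=(480*31+21)%997=943 -> [943]

Answer: 943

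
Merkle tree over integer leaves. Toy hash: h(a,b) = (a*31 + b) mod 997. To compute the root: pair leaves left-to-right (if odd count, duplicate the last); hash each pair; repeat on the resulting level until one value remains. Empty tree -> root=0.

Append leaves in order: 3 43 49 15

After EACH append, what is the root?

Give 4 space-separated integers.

Answer: 3 136 799 765

Derivation:
After append 3 (leaves=[3]):
  L0: [3]
  root=3
After append 43 (leaves=[3, 43]):
  L0: [3, 43]
  L1: h(3,43)=(3*31+43)%997=136 -> [136]
  root=136
After append 49 (leaves=[3, 43, 49]):
  L0: [3, 43, 49]
  L1: h(3,43)=(3*31+43)%997=136 h(49,49)=(49*31+49)%997=571 -> [136, 571]
  L2: h(136,571)=(136*31+571)%997=799 -> [799]
  root=799
After append 15 (leaves=[3, 43, 49, 15]):
  L0: [3, 43, 49, 15]
  L1: h(3,43)=(3*31+43)%997=136 h(49,15)=(49*31+15)%997=537 -> [136, 537]
  L2: h(136,537)=(136*31+537)%997=765 -> [765]
  root=765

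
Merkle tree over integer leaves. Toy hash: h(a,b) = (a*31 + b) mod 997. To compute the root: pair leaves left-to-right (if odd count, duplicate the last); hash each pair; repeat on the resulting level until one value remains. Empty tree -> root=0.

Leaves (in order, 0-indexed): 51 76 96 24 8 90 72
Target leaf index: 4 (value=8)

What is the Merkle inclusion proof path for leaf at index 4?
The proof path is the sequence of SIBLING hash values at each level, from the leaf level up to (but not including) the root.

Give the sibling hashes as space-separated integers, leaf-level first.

L0 (leaves): [51, 76, 96, 24, 8, 90, 72], target index=4
L1: h(51,76)=(51*31+76)%997=660 [pair 0] h(96,24)=(96*31+24)%997=9 [pair 1] h(8,90)=(8*31+90)%997=338 [pair 2] h(72,72)=(72*31+72)%997=310 [pair 3] -> [660, 9, 338, 310]
  Sibling for proof at L0: 90
L2: h(660,9)=(660*31+9)%997=529 [pair 0] h(338,310)=(338*31+310)%997=818 [pair 1] -> [529, 818]
  Sibling for proof at L1: 310
L3: h(529,818)=(529*31+818)%997=268 [pair 0] -> [268]
  Sibling for proof at L2: 529
Root: 268
Proof path (sibling hashes from leaf to root): [90, 310, 529]

Answer: 90 310 529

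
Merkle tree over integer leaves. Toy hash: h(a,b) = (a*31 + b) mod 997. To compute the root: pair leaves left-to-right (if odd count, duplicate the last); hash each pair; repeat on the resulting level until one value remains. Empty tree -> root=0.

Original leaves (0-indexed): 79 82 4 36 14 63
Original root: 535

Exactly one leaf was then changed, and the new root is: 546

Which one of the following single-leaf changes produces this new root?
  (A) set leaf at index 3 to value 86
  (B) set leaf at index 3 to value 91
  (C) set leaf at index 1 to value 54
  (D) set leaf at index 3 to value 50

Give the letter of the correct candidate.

Answer: C

Derivation:
Original leaves: [79, 82, 4, 36, 14, 63]
Target new root: 546
Try each candidate change and compute the resulting root:
Candidate A: set leaf[3] = 86 -> leaves = [79, 82, 4, 86, 14, 63]
  L0: [79, 82, 4, 86, 14, 63]
  L1: h(79,82)=(79*31+82)%997=537 h(4,86)=(4*31+86)%997=210 h(14,63)=(14*31+63)%997=497 -> [537, 210, 497]
  L2: h(537,210)=(537*31+210)%997=905 h(497,497)=(497*31+497)%997=949 -> [905, 949]
  L3: h(905,949)=(905*31+949)%997=91 -> [91]
  root = 91 != target 546
Candidate B: set leaf[3] = 91 -> leaves = [79, 82, 4, 91, 14, 63]
  L0: [79, 82, 4, 91, 14, 63]
  L1: h(79,82)=(79*31+82)%997=537 h(4,91)=(4*31+91)%997=215 h(14,63)=(14*31+63)%997=497 -> [537, 215, 497]
  L2: h(537,215)=(537*31+215)%997=910 h(497,497)=(497*31+497)%997=949 -> [910, 949]
  L3: h(910,949)=(910*31+949)%997=246 -> [246]
  root = 246 != target 546
Candidate C: set leaf[1] = 54 -> leaves = [79, 54, 4, 36, 14, 63]
  L0: [79, 54, 4, 36, 14, 63]
  L1: h(79,54)=(79*31+54)%997=509 h(4,36)=(4*31+36)%997=160 h(14,63)=(14*31+63)%997=497 -> [509, 160, 497]
  L2: h(509,160)=(509*31+160)%997=984 h(497,497)=(497*31+497)%997=949 -> [984, 949]
  L3: h(984,949)=(984*31+949)%997=546 -> [546]
  root = 546 == target 546  ** MATCH **
Candidate D: set leaf[3] = 50 -> leaves = [79, 82, 4, 50, 14, 63]
  L0: [79, 82, 4, 50, 14, 63]
  L1: h(79,82)=(79*31+82)%997=537 h(4,50)=(4*31+50)%997=174 h(14,63)=(14*31+63)%997=497 -> [537, 174, 497]
  L2: h(537,174)=(537*31+174)%997=869 h(497,497)=(497*31+497)%997=949 -> [869, 949]
  L3: h(869,949)=(869*31+949)%997=969 -> [969]
  root = 969 != target 546
Candidate C produces the target root.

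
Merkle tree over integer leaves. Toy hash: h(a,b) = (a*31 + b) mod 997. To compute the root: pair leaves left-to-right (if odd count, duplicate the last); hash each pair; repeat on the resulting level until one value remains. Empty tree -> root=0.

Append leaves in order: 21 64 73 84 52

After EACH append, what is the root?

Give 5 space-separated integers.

Answer: 21 715 573 584 565

Derivation:
After append 21 (leaves=[21]):
  L0: [21]
  root=21
After append 64 (leaves=[21, 64]):
  L0: [21, 64]
  L1: h(21,64)=(21*31+64)%997=715 -> [715]
  root=715
After append 73 (leaves=[21, 64, 73]):
  L0: [21, 64, 73]
  L1: h(21,64)=(21*31+64)%997=715 h(73,73)=(73*31+73)%997=342 -> [715, 342]
  L2: h(715,342)=(715*31+342)%997=573 -> [573]
  root=573
After append 84 (leaves=[21, 64, 73, 84]):
  L0: [21, 64, 73, 84]
  L1: h(21,64)=(21*31+64)%997=715 h(73,84)=(73*31+84)%997=353 -> [715, 353]
  L2: h(715,353)=(715*31+353)%997=584 -> [584]
  root=584
After append 52 (leaves=[21, 64, 73, 84, 52]):
  L0: [21, 64, 73, 84, 52]
  L1: h(21,64)=(21*31+64)%997=715 h(73,84)=(73*31+84)%997=353 h(52,52)=(52*31+52)%997=667 -> [715, 353, 667]
  L2: h(715,353)=(715*31+353)%997=584 h(667,667)=(667*31+667)%997=407 -> [584, 407]
  L3: h(584,407)=(584*31+407)%997=565 -> [565]
  root=565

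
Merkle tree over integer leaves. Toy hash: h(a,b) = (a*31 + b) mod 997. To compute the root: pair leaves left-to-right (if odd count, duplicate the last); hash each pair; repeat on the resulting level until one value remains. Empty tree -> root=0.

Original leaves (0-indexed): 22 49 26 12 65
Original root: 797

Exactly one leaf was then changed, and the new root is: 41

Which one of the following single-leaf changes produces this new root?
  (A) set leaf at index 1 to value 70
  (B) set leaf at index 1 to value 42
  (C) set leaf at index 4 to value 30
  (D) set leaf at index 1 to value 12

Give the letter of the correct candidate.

Answer: A

Derivation:
Original leaves: [22, 49, 26, 12, 65]
Target new root: 41
Try each candidate change and compute the resulting root:
Candidate A: set leaf[1] = 70 -> leaves = [22, 70, 26, 12, 65]
  L0: [22, 70, 26, 12, 65]
  L1: h(22,70)=(22*31+70)%997=752 h(26,12)=(26*31+12)%997=818 h(65,65)=(65*31+65)%997=86 -> [752, 818, 86]
  L2: h(752,818)=(752*31+818)%997=202 h(86,86)=(86*31+86)%997=758 -> [202, 758]
  L3: h(202,758)=(202*31+758)%997=41 -> [41]
  root = 41 == target 41  ** MATCH **
Candidate B: set leaf[1] = 42 -> leaves = [22, 42, 26, 12, 65]
  L0: [22, 42, 26, 12, 65]
  L1: h(22,42)=(22*31+42)%997=724 h(26,12)=(26*31+12)%997=818 h(65,65)=(65*31+65)%997=86 -> [724, 818, 86]
  L2: h(724,818)=(724*31+818)%997=331 h(86,86)=(86*31+86)%997=758 -> [331, 758]
  L3: h(331,758)=(331*31+758)%997=52 -> [52]
  root = 52 != target 41
Candidate C: set leaf[4] = 30 -> leaves = [22, 49, 26, 12, 30]
  L0: [22, 49, 26, 12, 30]
  L1: h(22,49)=(22*31+49)%997=731 h(26,12)=(26*31+12)%997=818 h(30,30)=(30*31+30)%997=960 -> [731, 818, 960]
  L2: h(731,818)=(731*31+818)%997=548 h(960,960)=(960*31+960)%997=810 -> [548, 810]
  L3: h(548,810)=(548*31+810)%997=849 -> [849]
  root = 849 != target 41
Candidate D: set leaf[1] = 12 -> leaves = [22, 12, 26, 12, 65]
  L0: [22, 12, 26, 12, 65]
  L1: h(22,12)=(22*31+12)%997=694 h(26,12)=(26*31+12)%997=818 h(65,65)=(65*31+65)%997=86 -> [694, 818, 86]
  L2: h(694,818)=(694*31+818)%997=398 h(86,86)=(86*31+86)%997=758 -> [398, 758]
  L3: h(398,758)=(398*31+758)%997=135 -> [135]
  root = 135 != target 41
Candidate A produces the target root.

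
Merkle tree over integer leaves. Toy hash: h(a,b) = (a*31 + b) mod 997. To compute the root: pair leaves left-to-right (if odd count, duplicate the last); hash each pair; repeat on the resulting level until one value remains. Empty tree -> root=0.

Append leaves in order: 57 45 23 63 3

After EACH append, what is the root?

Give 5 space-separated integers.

After append 57 (leaves=[57]):
  L0: [57]
  root=57
After append 45 (leaves=[57, 45]):
  L0: [57, 45]
  L1: h(57,45)=(57*31+45)%997=815 -> [815]
  root=815
After append 23 (leaves=[57, 45, 23]):
  L0: [57, 45, 23]
  L1: h(57,45)=(57*31+45)%997=815 h(23,23)=(23*31+23)%997=736 -> [815, 736]
  L2: h(815,736)=(815*31+736)%997=79 -> [79]
  root=79
After append 63 (leaves=[57, 45, 23, 63]):
  L0: [57, 45, 23, 63]
  L1: h(57,45)=(57*31+45)%997=815 h(23,63)=(23*31+63)%997=776 -> [815, 776]
  L2: h(815,776)=(815*31+776)%997=119 -> [119]
  root=119
After append 3 (leaves=[57, 45, 23, 63, 3]):
  L0: [57, 45, 23, 63, 3]
  L1: h(57,45)=(57*31+45)%997=815 h(23,63)=(23*31+63)%997=776 h(3,3)=(3*31+3)%997=96 -> [815, 776, 96]
  L2: h(815,776)=(815*31+776)%997=119 h(96,96)=(96*31+96)%997=81 -> [119, 81]
  L3: h(119,81)=(119*31+81)%997=779 -> [779]
  root=779

Answer: 57 815 79 119 779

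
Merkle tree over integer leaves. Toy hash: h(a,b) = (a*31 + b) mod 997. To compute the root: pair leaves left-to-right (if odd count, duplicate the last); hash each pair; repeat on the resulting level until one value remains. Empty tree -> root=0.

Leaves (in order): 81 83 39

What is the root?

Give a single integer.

Answer: 905

Derivation:
L0: [81, 83, 39]
L1: h(81,83)=(81*31+83)%997=600 h(39,39)=(39*31+39)%997=251 -> [600, 251]
L2: h(600,251)=(600*31+251)%997=905 -> [905]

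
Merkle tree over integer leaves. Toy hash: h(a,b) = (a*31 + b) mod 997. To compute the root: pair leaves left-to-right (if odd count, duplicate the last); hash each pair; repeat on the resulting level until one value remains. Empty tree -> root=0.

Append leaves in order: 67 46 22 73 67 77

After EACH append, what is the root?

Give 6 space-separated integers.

After append 67 (leaves=[67]):
  L0: [67]
  root=67
After append 46 (leaves=[67, 46]):
  L0: [67, 46]
  L1: h(67,46)=(67*31+46)%997=129 -> [129]
  root=129
After append 22 (leaves=[67, 46, 22]):
  L0: [67, 46, 22]
  L1: h(67,46)=(67*31+46)%997=129 h(22,22)=(22*31+22)%997=704 -> [129, 704]
  L2: h(129,704)=(129*31+704)%997=715 -> [715]
  root=715
After append 73 (leaves=[67, 46, 22, 73]):
  L0: [67, 46, 22, 73]
  L1: h(67,46)=(67*31+46)%997=129 h(22,73)=(22*31+73)%997=755 -> [129, 755]
  L2: h(129,755)=(129*31+755)%997=766 -> [766]
  root=766
After append 67 (leaves=[67, 46, 22, 73, 67]):
  L0: [67, 46, 22, 73, 67]
  L1: h(67,46)=(67*31+46)%997=129 h(22,73)=(22*31+73)%997=755 h(67,67)=(67*31+67)%997=150 -> [129, 755, 150]
  L2: h(129,755)=(129*31+755)%997=766 h(150,150)=(150*31+150)%997=812 -> [766, 812]
  L3: h(766,812)=(766*31+812)%997=630 -> [630]
  root=630
After append 77 (leaves=[67, 46, 22, 73, 67, 77]):
  L0: [67, 46, 22, 73, 67, 77]
  L1: h(67,46)=(67*31+46)%997=129 h(22,73)=(22*31+73)%997=755 h(67,77)=(67*31+77)%997=160 -> [129, 755, 160]
  L2: h(129,755)=(129*31+755)%997=766 h(160,160)=(160*31+160)%997=135 -> [766, 135]
  L3: h(766,135)=(766*31+135)%997=950 -> [950]
  root=950

Answer: 67 129 715 766 630 950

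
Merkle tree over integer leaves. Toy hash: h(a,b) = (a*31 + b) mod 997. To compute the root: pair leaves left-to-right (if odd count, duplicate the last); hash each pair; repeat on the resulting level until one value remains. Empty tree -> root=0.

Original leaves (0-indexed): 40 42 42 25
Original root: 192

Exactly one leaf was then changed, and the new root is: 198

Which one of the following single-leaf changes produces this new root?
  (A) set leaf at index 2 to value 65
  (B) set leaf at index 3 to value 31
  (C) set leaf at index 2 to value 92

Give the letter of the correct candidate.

Original leaves: [40, 42, 42, 25]
Target new root: 198
Try each candidate change and compute the resulting root:
Candidate A: set leaf[2] = 65 -> leaves = [40, 42, 65, 25]
  L0: [40, 42, 65, 25]
  L1: h(40,42)=(40*31+42)%997=285 h(65,25)=(65*31+25)%997=46 -> [285, 46]
  L2: h(285,46)=(285*31+46)%997=905 -> [905]
  root = 905 != target 198
Candidate B: set leaf[3] = 31 -> leaves = [40, 42, 42, 31]
  L0: [40, 42, 42, 31]
  L1: h(40,42)=(40*31+42)%997=285 h(42,31)=(42*31+31)%997=336 -> [285, 336]
  L2: h(285,336)=(285*31+336)%997=198 -> [198]
  root = 198 == target 198  ** MATCH **
Candidate C: set leaf[2] = 92 -> leaves = [40, 42, 92, 25]
  L0: [40, 42, 92, 25]
  L1: h(40,42)=(40*31+42)%997=285 h(92,25)=(92*31+25)%997=883 -> [285, 883]
  L2: h(285,883)=(285*31+883)%997=745 -> [745]
  root = 745 != target 198
Candidate B produces the target root.

Answer: B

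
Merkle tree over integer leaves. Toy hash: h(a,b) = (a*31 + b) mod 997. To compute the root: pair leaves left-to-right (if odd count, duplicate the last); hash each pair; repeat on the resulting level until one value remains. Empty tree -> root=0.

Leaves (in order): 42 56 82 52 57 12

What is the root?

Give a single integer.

L0: [42, 56, 82, 52, 57, 12]
L1: h(42,56)=(42*31+56)%997=361 h(82,52)=(82*31+52)%997=600 h(57,12)=(57*31+12)%997=782 -> [361, 600, 782]
L2: h(361,600)=(361*31+600)%997=824 h(782,782)=(782*31+782)%997=99 -> [824, 99]
L3: h(824,99)=(824*31+99)%997=718 -> [718]

Answer: 718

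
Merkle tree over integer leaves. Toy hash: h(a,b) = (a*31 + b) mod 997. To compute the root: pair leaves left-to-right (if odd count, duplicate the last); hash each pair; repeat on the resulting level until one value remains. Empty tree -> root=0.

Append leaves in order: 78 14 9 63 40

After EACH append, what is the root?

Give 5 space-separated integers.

After append 78 (leaves=[78]):
  L0: [78]
  root=78
After append 14 (leaves=[78, 14]):
  L0: [78, 14]
  L1: h(78,14)=(78*31+14)%997=438 -> [438]
  root=438
After append 9 (leaves=[78, 14, 9]):
  L0: [78, 14, 9]
  L1: h(78,14)=(78*31+14)%997=438 h(9,9)=(9*31+9)%997=288 -> [438, 288]
  L2: h(438,288)=(438*31+288)%997=905 -> [905]
  root=905
After append 63 (leaves=[78, 14, 9, 63]):
  L0: [78, 14, 9, 63]
  L1: h(78,14)=(78*31+14)%997=438 h(9,63)=(9*31+63)%997=342 -> [438, 342]
  L2: h(438,342)=(438*31+342)%997=959 -> [959]
  root=959
After append 40 (leaves=[78, 14, 9, 63, 40]):
  L0: [78, 14, 9, 63, 40]
  L1: h(78,14)=(78*31+14)%997=438 h(9,63)=(9*31+63)%997=342 h(40,40)=(40*31+40)%997=283 -> [438, 342, 283]
  L2: h(438,342)=(438*31+342)%997=959 h(283,283)=(283*31+283)%997=83 -> [959, 83]
  L3: h(959,83)=(959*31+83)%997=899 -> [899]
  root=899

Answer: 78 438 905 959 899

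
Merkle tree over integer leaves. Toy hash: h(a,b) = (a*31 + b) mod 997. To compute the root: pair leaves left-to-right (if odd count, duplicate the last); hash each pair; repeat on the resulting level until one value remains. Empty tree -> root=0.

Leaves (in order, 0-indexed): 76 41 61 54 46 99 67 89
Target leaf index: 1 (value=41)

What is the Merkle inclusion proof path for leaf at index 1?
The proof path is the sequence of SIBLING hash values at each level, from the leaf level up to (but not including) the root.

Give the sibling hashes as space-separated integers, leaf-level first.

Answer: 76 948 588

Derivation:
L0 (leaves): [76, 41, 61, 54, 46, 99, 67, 89], target index=1
L1: h(76,41)=(76*31+41)%997=403 [pair 0] h(61,54)=(61*31+54)%997=948 [pair 1] h(46,99)=(46*31+99)%997=528 [pair 2] h(67,89)=(67*31+89)%997=172 [pair 3] -> [403, 948, 528, 172]
  Sibling for proof at L0: 76
L2: h(403,948)=(403*31+948)%997=480 [pair 0] h(528,172)=(528*31+172)%997=588 [pair 1] -> [480, 588]
  Sibling for proof at L1: 948
L3: h(480,588)=(480*31+588)%997=513 [pair 0] -> [513]
  Sibling for proof at L2: 588
Root: 513
Proof path (sibling hashes from leaf to root): [76, 948, 588]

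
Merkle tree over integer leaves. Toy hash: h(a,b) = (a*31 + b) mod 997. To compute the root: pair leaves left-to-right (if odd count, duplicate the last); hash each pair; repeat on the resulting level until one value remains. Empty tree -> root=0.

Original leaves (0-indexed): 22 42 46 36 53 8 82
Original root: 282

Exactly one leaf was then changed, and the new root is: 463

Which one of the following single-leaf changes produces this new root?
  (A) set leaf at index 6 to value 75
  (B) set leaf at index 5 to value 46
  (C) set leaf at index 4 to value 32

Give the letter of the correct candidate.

Answer: B

Derivation:
Original leaves: [22, 42, 46, 36, 53, 8, 82]
Target new root: 463
Try each candidate change and compute the resulting root:
Candidate A: set leaf[6] = 75 -> leaves = [22, 42, 46, 36, 53, 8, 75]
  L0: [22, 42, 46, 36, 53, 8, 75]
  L1: h(22,42)=(22*31+42)%997=724 h(46,36)=(46*31+36)%997=465 h(53,8)=(53*31+8)%997=654 h(75,75)=(75*31+75)%997=406 -> [724, 465, 654, 406]
  L2: h(724,465)=(724*31+465)%997=975 h(654,406)=(654*31+406)%997=740 -> [975, 740]
  L3: h(975,740)=(975*31+740)%997=58 -> [58]
  root = 58 != target 463
Candidate B: set leaf[5] = 46 -> leaves = [22, 42, 46, 36, 53, 46, 82]
  L0: [22, 42, 46, 36, 53, 46, 82]
  L1: h(22,42)=(22*31+42)%997=724 h(46,36)=(46*31+36)%997=465 h(53,46)=(53*31+46)%997=692 h(82,82)=(82*31+82)%997=630 -> [724, 465, 692, 630]
  L2: h(724,465)=(724*31+465)%997=975 h(692,630)=(692*31+630)%997=148 -> [975, 148]
  L3: h(975,148)=(975*31+148)%997=463 -> [463]
  root = 463 == target 463  ** MATCH **
Candidate C: set leaf[4] = 32 -> leaves = [22, 42, 46, 36, 32, 8, 82]
  L0: [22, 42, 46, 36, 32, 8, 82]
  L1: h(22,42)=(22*31+42)%997=724 h(46,36)=(46*31+36)%997=465 h(32,8)=(32*31+8)%997=3 h(82,82)=(82*31+82)%997=630 -> [724, 465, 3, 630]
  L2: h(724,465)=(724*31+465)%997=975 h(3,630)=(3*31+630)%997=723 -> [975, 723]
  L3: h(975,723)=(975*31+723)%997=41 -> [41]
  root = 41 != target 463
Candidate B produces the target root.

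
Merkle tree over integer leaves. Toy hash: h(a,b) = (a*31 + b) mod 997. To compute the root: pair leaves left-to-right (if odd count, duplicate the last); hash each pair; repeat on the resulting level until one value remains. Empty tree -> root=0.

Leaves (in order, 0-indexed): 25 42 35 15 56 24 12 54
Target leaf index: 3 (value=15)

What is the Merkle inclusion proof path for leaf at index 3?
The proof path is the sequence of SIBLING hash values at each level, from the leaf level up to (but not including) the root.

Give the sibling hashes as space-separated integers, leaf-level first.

Answer: 35 817 151

Derivation:
L0 (leaves): [25, 42, 35, 15, 56, 24, 12, 54], target index=3
L1: h(25,42)=(25*31+42)%997=817 [pair 0] h(35,15)=(35*31+15)%997=103 [pair 1] h(56,24)=(56*31+24)%997=763 [pair 2] h(12,54)=(12*31+54)%997=426 [pair 3] -> [817, 103, 763, 426]
  Sibling for proof at L0: 35
L2: h(817,103)=(817*31+103)%997=505 [pair 0] h(763,426)=(763*31+426)%997=151 [pair 1] -> [505, 151]
  Sibling for proof at L1: 817
L3: h(505,151)=(505*31+151)%997=851 [pair 0] -> [851]
  Sibling for proof at L2: 151
Root: 851
Proof path (sibling hashes from leaf to root): [35, 817, 151]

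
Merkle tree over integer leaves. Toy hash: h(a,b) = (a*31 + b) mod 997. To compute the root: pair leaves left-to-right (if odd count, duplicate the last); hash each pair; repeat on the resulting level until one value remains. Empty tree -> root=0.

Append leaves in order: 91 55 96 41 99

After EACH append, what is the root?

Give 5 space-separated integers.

Answer: 91 882 504 449 640

Derivation:
After append 91 (leaves=[91]):
  L0: [91]
  root=91
After append 55 (leaves=[91, 55]):
  L0: [91, 55]
  L1: h(91,55)=(91*31+55)%997=882 -> [882]
  root=882
After append 96 (leaves=[91, 55, 96]):
  L0: [91, 55, 96]
  L1: h(91,55)=(91*31+55)%997=882 h(96,96)=(96*31+96)%997=81 -> [882, 81]
  L2: h(882,81)=(882*31+81)%997=504 -> [504]
  root=504
After append 41 (leaves=[91, 55, 96, 41]):
  L0: [91, 55, 96, 41]
  L1: h(91,55)=(91*31+55)%997=882 h(96,41)=(96*31+41)%997=26 -> [882, 26]
  L2: h(882,26)=(882*31+26)%997=449 -> [449]
  root=449
After append 99 (leaves=[91, 55, 96, 41, 99]):
  L0: [91, 55, 96, 41, 99]
  L1: h(91,55)=(91*31+55)%997=882 h(96,41)=(96*31+41)%997=26 h(99,99)=(99*31+99)%997=177 -> [882, 26, 177]
  L2: h(882,26)=(882*31+26)%997=449 h(177,177)=(177*31+177)%997=679 -> [449, 679]
  L3: h(449,679)=(449*31+679)%997=640 -> [640]
  root=640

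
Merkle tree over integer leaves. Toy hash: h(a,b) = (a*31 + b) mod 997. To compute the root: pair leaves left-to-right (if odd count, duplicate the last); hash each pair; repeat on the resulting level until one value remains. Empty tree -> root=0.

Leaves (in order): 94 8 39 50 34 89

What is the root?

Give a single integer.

L0: [94, 8, 39, 50, 34, 89]
L1: h(94,8)=(94*31+8)%997=928 h(39,50)=(39*31+50)%997=262 h(34,89)=(34*31+89)%997=146 -> [928, 262, 146]
L2: h(928,262)=(928*31+262)%997=117 h(146,146)=(146*31+146)%997=684 -> [117, 684]
L3: h(117,684)=(117*31+684)%997=323 -> [323]

Answer: 323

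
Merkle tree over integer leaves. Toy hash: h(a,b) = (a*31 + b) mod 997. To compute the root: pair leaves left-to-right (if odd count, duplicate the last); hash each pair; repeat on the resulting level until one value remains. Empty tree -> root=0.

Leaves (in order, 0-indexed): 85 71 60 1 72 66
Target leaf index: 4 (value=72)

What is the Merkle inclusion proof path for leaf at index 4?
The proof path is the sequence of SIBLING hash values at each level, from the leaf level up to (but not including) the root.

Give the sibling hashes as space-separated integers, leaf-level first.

L0 (leaves): [85, 71, 60, 1, 72, 66], target index=4
L1: h(85,71)=(85*31+71)%997=712 [pair 0] h(60,1)=(60*31+1)%997=864 [pair 1] h(72,66)=(72*31+66)%997=304 [pair 2] -> [712, 864, 304]
  Sibling for proof at L0: 66
L2: h(712,864)=(712*31+864)%997=5 [pair 0] h(304,304)=(304*31+304)%997=755 [pair 1] -> [5, 755]
  Sibling for proof at L1: 304
L3: h(5,755)=(5*31+755)%997=910 [pair 0] -> [910]
  Sibling for proof at L2: 5
Root: 910
Proof path (sibling hashes from leaf to root): [66, 304, 5]

Answer: 66 304 5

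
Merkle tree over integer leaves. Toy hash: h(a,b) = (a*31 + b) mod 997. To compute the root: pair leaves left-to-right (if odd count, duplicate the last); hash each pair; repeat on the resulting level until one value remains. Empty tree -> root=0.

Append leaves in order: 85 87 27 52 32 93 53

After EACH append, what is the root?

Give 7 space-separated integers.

Answer: 85 728 501 526 221 179 790

Derivation:
After append 85 (leaves=[85]):
  L0: [85]
  root=85
After append 87 (leaves=[85, 87]):
  L0: [85, 87]
  L1: h(85,87)=(85*31+87)%997=728 -> [728]
  root=728
After append 27 (leaves=[85, 87, 27]):
  L0: [85, 87, 27]
  L1: h(85,87)=(85*31+87)%997=728 h(27,27)=(27*31+27)%997=864 -> [728, 864]
  L2: h(728,864)=(728*31+864)%997=501 -> [501]
  root=501
After append 52 (leaves=[85, 87, 27, 52]):
  L0: [85, 87, 27, 52]
  L1: h(85,87)=(85*31+87)%997=728 h(27,52)=(27*31+52)%997=889 -> [728, 889]
  L2: h(728,889)=(728*31+889)%997=526 -> [526]
  root=526
After append 32 (leaves=[85, 87, 27, 52, 32]):
  L0: [85, 87, 27, 52, 32]
  L1: h(85,87)=(85*31+87)%997=728 h(27,52)=(27*31+52)%997=889 h(32,32)=(32*31+32)%997=27 -> [728, 889, 27]
  L2: h(728,889)=(728*31+889)%997=526 h(27,27)=(27*31+27)%997=864 -> [526, 864]
  L3: h(526,864)=(526*31+864)%997=221 -> [221]
  root=221
After append 93 (leaves=[85, 87, 27, 52, 32, 93]):
  L0: [85, 87, 27, 52, 32, 93]
  L1: h(85,87)=(85*31+87)%997=728 h(27,52)=(27*31+52)%997=889 h(32,93)=(32*31+93)%997=88 -> [728, 889, 88]
  L2: h(728,889)=(728*31+889)%997=526 h(88,88)=(88*31+88)%997=822 -> [526, 822]
  L3: h(526,822)=(526*31+822)%997=179 -> [179]
  root=179
After append 53 (leaves=[85, 87, 27, 52, 32, 93, 53]):
  L0: [85, 87, 27, 52, 32, 93, 53]
  L1: h(85,87)=(85*31+87)%997=728 h(27,52)=(27*31+52)%997=889 h(32,93)=(32*31+93)%997=88 h(53,53)=(53*31+53)%997=699 -> [728, 889, 88, 699]
  L2: h(728,889)=(728*31+889)%997=526 h(88,699)=(88*31+699)%997=436 -> [526, 436]
  L3: h(526,436)=(526*31+436)%997=790 -> [790]
  root=790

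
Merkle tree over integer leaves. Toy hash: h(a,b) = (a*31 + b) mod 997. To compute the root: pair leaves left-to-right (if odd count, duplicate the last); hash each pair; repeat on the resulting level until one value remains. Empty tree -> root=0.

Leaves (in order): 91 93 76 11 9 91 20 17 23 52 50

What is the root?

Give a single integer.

Answer: 684

Derivation:
L0: [91, 93, 76, 11, 9, 91, 20, 17, 23, 52, 50]
L1: h(91,93)=(91*31+93)%997=920 h(76,11)=(76*31+11)%997=373 h(9,91)=(9*31+91)%997=370 h(20,17)=(20*31+17)%997=637 h(23,52)=(23*31+52)%997=765 h(50,50)=(50*31+50)%997=603 -> [920, 373, 370, 637, 765, 603]
L2: h(920,373)=(920*31+373)%997=977 h(370,637)=(370*31+637)%997=143 h(765,603)=(765*31+603)%997=390 -> [977, 143, 390]
L3: h(977,143)=(977*31+143)%997=520 h(390,390)=(390*31+390)%997=516 -> [520, 516]
L4: h(520,516)=(520*31+516)%997=684 -> [684]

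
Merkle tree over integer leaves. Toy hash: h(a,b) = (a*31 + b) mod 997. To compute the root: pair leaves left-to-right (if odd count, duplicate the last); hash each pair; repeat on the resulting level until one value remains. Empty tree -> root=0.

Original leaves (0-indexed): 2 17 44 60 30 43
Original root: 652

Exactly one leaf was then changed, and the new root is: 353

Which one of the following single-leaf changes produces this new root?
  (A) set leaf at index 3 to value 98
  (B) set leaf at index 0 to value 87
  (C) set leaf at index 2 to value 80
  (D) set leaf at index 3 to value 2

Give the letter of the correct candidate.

Answer: C

Derivation:
Original leaves: [2, 17, 44, 60, 30, 43]
Target new root: 353
Try each candidate change and compute the resulting root:
Candidate A: set leaf[3] = 98 -> leaves = [2, 17, 44, 98, 30, 43]
  L0: [2, 17, 44, 98, 30, 43]
  L1: h(2,17)=(2*31+17)%997=79 h(44,98)=(44*31+98)%997=465 h(30,43)=(30*31+43)%997=973 -> [79, 465, 973]
  L2: h(79,465)=(79*31+465)%997=920 h(973,973)=(973*31+973)%997=229 -> [920, 229]
  L3: h(920,229)=(920*31+229)%997=833 -> [833]
  root = 833 != target 353
Candidate B: set leaf[0] = 87 -> leaves = [87, 17, 44, 60, 30, 43]
  L0: [87, 17, 44, 60, 30, 43]
  L1: h(87,17)=(87*31+17)%997=720 h(44,60)=(44*31+60)%997=427 h(30,43)=(30*31+43)%997=973 -> [720, 427, 973]
  L2: h(720,427)=(720*31+427)%997=813 h(973,973)=(973*31+973)%997=229 -> [813, 229]
  L3: h(813,229)=(813*31+229)%997=507 -> [507]
  root = 507 != target 353
Candidate C: set leaf[2] = 80 -> leaves = [2, 17, 80, 60, 30, 43]
  L0: [2, 17, 80, 60, 30, 43]
  L1: h(2,17)=(2*31+17)%997=79 h(80,60)=(80*31+60)%997=546 h(30,43)=(30*31+43)%997=973 -> [79, 546, 973]
  L2: h(79,546)=(79*31+546)%997=4 h(973,973)=(973*31+973)%997=229 -> [4, 229]
  L3: h(4,229)=(4*31+229)%997=353 -> [353]
  root = 353 == target 353  ** MATCH **
Candidate D: set leaf[3] = 2 -> leaves = [2, 17, 44, 2, 30, 43]
  L0: [2, 17, 44, 2, 30, 43]
  L1: h(2,17)=(2*31+17)%997=79 h(44,2)=(44*31+2)%997=369 h(30,43)=(30*31+43)%997=973 -> [79, 369, 973]
  L2: h(79,369)=(79*31+369)%997=824 h(973,973)=(973*31+973)%997=229 -> [824, 229]
  L3: h(824,229)=(824*31+229)%997=848 -> [848]
  root = 848 != target 353
Candidate C produces the target root.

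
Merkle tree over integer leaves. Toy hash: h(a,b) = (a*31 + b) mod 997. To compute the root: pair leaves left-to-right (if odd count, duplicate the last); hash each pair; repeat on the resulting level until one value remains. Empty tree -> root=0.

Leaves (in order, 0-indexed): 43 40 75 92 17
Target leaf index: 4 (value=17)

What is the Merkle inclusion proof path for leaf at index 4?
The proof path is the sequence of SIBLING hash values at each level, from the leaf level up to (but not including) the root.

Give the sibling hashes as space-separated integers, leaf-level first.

L0 (leaves): [43, 40, 75, 92, 17], target index=4
L1: h(43,40)=(43*31+40)%997=376 [pair 0] h(75,92)=(75*31+92)%997=423 [pair 1] h(17,17)=(17*31+17)%997=544 [pair 2] -> [376, 423, 544]
  Sibling for proof at L0: 17
L2: h(376,423)=(376*31+423)%997=115 [pair 0] h(544,544)=(544*31+544)%997=459 [pair 1] -> [115, 459]
  Sibling for proof at L1: 544
L3: h(115,459)=(115*31+459)%997=36 [pair 0] -> [36]
  Sibling for proof at L2: 115
Root: 36
Proof path (sibling hashes from leaf to root): [17, 544, 115]

Answer: 17 544 115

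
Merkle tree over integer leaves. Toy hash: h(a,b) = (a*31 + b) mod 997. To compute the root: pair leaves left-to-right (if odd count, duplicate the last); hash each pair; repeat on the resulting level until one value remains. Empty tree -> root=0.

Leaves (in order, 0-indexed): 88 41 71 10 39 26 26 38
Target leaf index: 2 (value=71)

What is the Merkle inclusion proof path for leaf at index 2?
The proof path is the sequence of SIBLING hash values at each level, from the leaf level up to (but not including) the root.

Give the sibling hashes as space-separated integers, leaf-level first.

L0 (leaves): [88, 41, 71, 10, 39, 26, 26, 38], target index=2
L1: h(88,41)=(88*31+41)%997=775 [pair 0] h(71,10)=(71*31+10)%997=217 [pair 1] h(39,26)=(39*31+26)%997=238 [pair 2] h(26,38)=(26*31+38)%997=844 [pair 3] -> [775, 217, 238, 844]
  Sibling for proof at L0: 10
L2: h(775,217)=(775*31+217)%997=314 [pair 0] h(238,844)=(238*31+844)%997=246 [pair 1] -> [314, 246]
  Sibling for proof at L1: 775
L3: h(314,246)=(314*31+246)%997=10 [pair 0] -> [10]
  Sibling for proof at L2: 246
Root: 10
Proof path (sibling hashes from leaf to root): [10, 775, 246]

Answer: 10 775 246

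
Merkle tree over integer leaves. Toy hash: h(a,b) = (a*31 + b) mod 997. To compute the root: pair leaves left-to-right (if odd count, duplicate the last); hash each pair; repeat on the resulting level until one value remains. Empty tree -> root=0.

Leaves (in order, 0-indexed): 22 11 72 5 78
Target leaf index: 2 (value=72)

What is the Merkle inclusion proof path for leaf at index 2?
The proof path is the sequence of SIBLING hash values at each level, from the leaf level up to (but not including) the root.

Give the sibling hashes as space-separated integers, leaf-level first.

Answer: 5 693 112

Derivation:
L0 (leaves): [22, 11, 72, 5, 78], target index=2
L1: h(22,11)=(22*31+11)%997=693 [pair 0] h(72,5)=(72*31+5)%997=243 [pair 1] h(78,78)=(78*31+78)%997=502 [pair 2] -> [693, 243, 502]
  Sibling for proof at L0: 5
L2: h(693,243)=(693*31+243)%997=789 [pair 0] h(502,502)=(502*31+502)%997=112 [pair 1] -> [789, 112]
  Sibling for proof at L1: 693
L3: h(789,112)=(789*31+112)%997=643 [pair 0] -> [643]
  Sibling for proof at L2: 112
Root: 643
Proof path (sibling hashes from leaf to root): [5, 693, 112]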